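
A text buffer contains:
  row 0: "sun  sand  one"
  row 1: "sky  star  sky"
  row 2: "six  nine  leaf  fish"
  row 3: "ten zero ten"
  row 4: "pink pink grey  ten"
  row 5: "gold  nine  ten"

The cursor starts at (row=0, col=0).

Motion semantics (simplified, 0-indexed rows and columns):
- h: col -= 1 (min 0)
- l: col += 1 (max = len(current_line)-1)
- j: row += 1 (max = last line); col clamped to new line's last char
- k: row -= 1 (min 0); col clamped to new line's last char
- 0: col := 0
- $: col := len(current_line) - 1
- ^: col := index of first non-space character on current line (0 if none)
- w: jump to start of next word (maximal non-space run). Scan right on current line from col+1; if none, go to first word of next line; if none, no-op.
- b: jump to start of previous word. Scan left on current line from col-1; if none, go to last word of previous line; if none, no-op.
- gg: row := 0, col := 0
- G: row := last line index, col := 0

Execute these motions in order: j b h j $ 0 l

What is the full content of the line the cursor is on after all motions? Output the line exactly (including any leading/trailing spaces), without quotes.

After 1 (j): row=1 col=0 char='s'
After 2 (b): row=0 col=11 char='o'
After 3 (h): row=0 col=10 char='_'
After 4 (j): row=1 col=10 char='_'
After 5 ($): row=1 col=13 char='y'
After 6 (0): row=1 col=0 char='s'
After 7 (l): row=1 col=1 char='k'

Answer: sky  star  sky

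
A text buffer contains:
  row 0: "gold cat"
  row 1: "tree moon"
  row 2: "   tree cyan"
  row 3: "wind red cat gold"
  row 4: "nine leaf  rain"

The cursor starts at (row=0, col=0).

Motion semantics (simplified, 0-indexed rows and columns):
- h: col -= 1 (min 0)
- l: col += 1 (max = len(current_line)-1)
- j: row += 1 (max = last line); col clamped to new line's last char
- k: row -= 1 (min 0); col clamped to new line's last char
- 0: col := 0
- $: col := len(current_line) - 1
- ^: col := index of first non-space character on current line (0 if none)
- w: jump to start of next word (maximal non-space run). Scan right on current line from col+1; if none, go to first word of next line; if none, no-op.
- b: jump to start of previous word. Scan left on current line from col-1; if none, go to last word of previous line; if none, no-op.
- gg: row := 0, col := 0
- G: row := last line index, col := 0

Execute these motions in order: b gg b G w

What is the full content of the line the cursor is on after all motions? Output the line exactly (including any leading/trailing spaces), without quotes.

After 1 (b): row=0 col=0 char='g'
After 2 (gg): row=0 col=0 char='g'
After 3 (b): row=0 col=0 char='g'
After 4 (G): row=4 col=0 char='n'
After 5 (w): row=4 col=5 char='l'

Answer: nine leaf  rain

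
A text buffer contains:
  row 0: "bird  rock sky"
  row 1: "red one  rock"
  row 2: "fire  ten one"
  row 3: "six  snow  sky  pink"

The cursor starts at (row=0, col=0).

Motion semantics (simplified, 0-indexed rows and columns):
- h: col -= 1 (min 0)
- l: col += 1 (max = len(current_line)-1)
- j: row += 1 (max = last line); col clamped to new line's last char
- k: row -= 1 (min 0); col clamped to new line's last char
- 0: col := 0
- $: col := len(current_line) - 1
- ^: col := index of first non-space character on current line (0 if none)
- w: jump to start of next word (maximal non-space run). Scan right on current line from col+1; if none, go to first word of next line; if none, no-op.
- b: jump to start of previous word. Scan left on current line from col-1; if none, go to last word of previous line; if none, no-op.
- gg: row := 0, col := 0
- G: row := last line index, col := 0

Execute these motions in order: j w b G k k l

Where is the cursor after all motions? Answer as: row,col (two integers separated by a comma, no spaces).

After 1 (j): row=1 col=0 char='r'
After 2 (w): row=1 col=4 char='o'
After 3 (b): row=1 col=0 char='r'
After 4 (G): row=3 col=0 char='s'
After 5 (k): row=2 col=0 char='f'
After 6 (k): row=1 col=0 char='r'
After 7 (l): row=1 col=1 char='e'

Answer: 1,1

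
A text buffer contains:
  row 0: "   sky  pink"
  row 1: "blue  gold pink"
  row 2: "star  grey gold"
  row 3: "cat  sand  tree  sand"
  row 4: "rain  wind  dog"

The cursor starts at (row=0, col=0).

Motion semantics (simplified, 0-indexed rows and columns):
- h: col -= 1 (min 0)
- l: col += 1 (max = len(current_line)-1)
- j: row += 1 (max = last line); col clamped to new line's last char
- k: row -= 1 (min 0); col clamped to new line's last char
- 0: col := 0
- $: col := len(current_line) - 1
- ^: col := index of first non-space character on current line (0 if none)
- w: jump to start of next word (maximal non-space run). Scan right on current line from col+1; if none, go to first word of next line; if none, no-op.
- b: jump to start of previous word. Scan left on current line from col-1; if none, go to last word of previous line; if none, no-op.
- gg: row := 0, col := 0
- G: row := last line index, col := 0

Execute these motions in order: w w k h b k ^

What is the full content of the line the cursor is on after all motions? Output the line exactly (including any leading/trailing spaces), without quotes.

Answer:    sky  pink

Derivation:
After 1 (w): row=0 col=3 char='s'
After 2 (w): row=0 col=8 char='p'
After 3 (k): row=0 col=8 char='p'
After 4 (h): row=0 col=7 char='_'
After 5 (b): row=0 col=3 char='s'
After 6 (k): row=0 col=3 char='s'
After 7 (^): row=0 col=3 char='s'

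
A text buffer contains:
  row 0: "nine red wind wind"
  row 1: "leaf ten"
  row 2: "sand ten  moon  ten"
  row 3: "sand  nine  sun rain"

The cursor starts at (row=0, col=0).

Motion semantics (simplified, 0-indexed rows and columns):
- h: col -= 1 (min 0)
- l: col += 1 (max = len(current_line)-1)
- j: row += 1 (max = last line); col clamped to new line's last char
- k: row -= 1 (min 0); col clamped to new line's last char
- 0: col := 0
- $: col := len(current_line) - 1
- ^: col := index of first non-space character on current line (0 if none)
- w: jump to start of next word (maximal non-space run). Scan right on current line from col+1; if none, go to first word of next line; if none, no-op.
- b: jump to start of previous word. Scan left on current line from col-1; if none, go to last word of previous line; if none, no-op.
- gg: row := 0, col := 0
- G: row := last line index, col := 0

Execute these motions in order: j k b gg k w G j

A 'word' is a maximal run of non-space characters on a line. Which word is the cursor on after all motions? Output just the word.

After 1 (j): row=1 col=0 char='l'
After 2 (k): row=0 col=0 char='n'
After 3 (b): row=0 col=0 char='n'
After 4 (gg): row=0 col=0 char='n'
After 5 (k): row=0 col=0 char='n'
After 6 (w): row=0 col=5 char='r'
After 7 (G): row=3 col=0 char='s'
After 8 (j): row=3 col=0 char='s'

Answer: sand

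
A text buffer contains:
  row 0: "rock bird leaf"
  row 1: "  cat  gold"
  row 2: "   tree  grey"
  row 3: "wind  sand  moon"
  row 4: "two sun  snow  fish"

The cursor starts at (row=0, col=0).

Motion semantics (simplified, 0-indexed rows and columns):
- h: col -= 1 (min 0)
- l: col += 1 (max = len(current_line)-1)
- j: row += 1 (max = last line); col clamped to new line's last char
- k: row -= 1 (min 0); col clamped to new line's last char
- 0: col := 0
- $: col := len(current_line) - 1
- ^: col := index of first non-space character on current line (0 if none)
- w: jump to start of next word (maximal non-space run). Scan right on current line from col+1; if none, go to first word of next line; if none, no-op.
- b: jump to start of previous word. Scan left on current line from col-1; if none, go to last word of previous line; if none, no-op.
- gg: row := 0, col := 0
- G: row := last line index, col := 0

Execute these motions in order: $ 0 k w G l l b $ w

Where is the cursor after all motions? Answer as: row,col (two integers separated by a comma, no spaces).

After 1 ($): row=0 col=13 char='f'
After 2 (0): row=0 col=0 char='r'
After 3 (k): row=0 col=0 char='r'
After 4 (w): row=0 col=5 char='b'
After 5 (G): row=4 col=0 char='t'
After 6 (l): row=4 col=1 char='w'
After 7 (l): row=4 col=2 char='o'
After 8 (b): row=4 col=0 char='t'
After 9 ($): row=4 col=18 char='h'
After 10 (w): row=4 col=18 char='h'

Answer: 4,18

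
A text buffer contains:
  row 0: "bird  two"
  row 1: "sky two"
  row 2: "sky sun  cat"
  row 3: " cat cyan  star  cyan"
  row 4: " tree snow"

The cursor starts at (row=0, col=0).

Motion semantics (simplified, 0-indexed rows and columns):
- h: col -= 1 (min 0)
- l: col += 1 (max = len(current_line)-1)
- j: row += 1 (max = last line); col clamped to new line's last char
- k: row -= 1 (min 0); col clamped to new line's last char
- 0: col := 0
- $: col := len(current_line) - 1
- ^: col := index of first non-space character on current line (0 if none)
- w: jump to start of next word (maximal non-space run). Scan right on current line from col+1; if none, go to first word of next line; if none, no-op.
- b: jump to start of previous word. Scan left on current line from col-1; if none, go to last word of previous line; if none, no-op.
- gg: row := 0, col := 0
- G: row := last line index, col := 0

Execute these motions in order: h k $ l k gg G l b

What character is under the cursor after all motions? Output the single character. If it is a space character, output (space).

Answer: c

Derivation:
After 1 (h): row=0 col=0 char='b'
After 2 (k): row=0 col=0 char='b'
After 3 ($): row=0 col=8 char='o'
After 4 (l): row=0 col=8 char='o'
After 5 (k): row=0 col=8 char='o'
After 6 (gg): row=0 col=0 char='b'
After 7 (G): row=4 col=0 char='_'
After 8 (l): row=4 col=1 char='t'
After 9 (b): row=3 col=17 char='c'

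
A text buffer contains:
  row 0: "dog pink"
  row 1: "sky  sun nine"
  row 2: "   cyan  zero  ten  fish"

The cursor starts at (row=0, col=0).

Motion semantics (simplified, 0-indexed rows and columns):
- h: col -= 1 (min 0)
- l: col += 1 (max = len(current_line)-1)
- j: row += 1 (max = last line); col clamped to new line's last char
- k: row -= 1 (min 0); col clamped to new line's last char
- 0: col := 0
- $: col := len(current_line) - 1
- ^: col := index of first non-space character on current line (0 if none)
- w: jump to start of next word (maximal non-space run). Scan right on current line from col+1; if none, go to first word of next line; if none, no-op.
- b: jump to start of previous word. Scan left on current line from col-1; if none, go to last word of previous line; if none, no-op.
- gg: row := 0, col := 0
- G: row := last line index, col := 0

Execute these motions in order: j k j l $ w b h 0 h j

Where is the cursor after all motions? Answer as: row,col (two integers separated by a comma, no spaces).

After 1 (j): row=1 col=0 char='s'
After 2 (k): row=0 col=0 char='d'
After 3 (j): row=1 col=0 char='s'
After 4 (l): row=1 col=1 char='k'
After 5 ($): row=1 col=12 char='e'
After 6 (w): row=2 col=3 char='c'
After 7 (b): row=1 col=9 char='n'
After 8 (h): row=1 col=8 char='_'
After 9 (0): row=1 col=0 char='s'
After 10 (h): row=1 col=0 char='s'
After 11 (j): row=2 col=0 char='_'

Answer: 2,0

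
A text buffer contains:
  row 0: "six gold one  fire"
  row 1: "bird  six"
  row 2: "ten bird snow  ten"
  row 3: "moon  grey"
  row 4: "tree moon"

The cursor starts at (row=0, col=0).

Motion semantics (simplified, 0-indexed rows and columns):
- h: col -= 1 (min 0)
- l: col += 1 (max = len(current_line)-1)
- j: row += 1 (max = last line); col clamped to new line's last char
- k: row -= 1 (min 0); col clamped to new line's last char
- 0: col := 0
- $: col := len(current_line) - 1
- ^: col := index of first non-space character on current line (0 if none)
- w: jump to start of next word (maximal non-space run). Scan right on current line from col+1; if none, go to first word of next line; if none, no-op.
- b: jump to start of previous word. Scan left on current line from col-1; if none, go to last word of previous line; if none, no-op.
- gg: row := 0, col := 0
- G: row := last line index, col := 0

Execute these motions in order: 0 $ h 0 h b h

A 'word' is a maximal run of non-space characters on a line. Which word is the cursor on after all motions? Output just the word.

After 1 (0): row=0 col=0 char='s'
After 2 ($): row=0 col=17 char='e'
After 3 (h): row=0 col=16 char='r'
After 4 (0): row=0 col=0 char='s'
After 5 (h): row=0 col=0 char='s'
After 6 (b): row=0 col=0 char='s'
After 7 (h): row=0 col=0 char='s'

Answer: six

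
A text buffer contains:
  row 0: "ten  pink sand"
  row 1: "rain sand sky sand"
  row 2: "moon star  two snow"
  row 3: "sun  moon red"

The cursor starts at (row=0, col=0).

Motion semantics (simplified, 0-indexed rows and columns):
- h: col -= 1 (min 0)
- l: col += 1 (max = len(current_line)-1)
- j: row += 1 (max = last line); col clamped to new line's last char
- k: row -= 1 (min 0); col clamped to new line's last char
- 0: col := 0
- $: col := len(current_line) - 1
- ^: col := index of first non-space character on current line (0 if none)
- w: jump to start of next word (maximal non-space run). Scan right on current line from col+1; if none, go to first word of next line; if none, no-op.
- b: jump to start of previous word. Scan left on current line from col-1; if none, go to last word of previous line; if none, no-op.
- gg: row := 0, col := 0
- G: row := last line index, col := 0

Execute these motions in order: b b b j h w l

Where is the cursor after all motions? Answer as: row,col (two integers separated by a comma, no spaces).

Answer: 1,6

Derivation:
After 1 (b): row=0 col=0 char='t'
After 2 (b): row=0 col=0 char='t'
After 3 (b): row=0 col=0 char='t'
After 4 (j): row=1 col=0 char='r'
After 5 (h): row=1 col=0 char='r'
After 6 (w): row=1 col=5 char='s'
After 7 (l): row=1 col=6 char='a'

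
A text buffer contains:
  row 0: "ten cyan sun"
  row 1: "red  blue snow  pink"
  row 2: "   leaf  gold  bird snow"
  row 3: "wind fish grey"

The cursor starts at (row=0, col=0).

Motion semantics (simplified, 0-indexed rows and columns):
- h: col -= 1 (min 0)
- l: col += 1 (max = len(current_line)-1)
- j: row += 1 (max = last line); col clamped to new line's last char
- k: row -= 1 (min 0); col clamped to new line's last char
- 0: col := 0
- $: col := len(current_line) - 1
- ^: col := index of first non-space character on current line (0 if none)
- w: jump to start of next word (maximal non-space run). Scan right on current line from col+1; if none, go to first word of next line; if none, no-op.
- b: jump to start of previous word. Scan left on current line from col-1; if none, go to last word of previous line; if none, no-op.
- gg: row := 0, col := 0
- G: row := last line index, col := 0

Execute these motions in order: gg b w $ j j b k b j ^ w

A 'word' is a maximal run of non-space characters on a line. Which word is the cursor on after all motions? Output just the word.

Answer: gold

Derivation:
After 1 (gg): row=0 col=0 char='t'
After 2 (b): row=0 col=0 char='t'
After 3 (w): row=0 col=4 char='c'
After 4 ($): row=0 col=11 char='n'
After 5 (j): row=1 col=11 char='n'
After 6 (j): row=2 col=11 char='l'
After 7 (b): row=2 col=9 char='g'
After 8 (k): row=1 col=9 char='_'
After 9 (b): row=1 col=5 char='b'
After 10 (j): row=2 col=5 char='a'
After 11 (^): row=2 col=3 char='l'
After 12 (w): row=2 col=9 char='g'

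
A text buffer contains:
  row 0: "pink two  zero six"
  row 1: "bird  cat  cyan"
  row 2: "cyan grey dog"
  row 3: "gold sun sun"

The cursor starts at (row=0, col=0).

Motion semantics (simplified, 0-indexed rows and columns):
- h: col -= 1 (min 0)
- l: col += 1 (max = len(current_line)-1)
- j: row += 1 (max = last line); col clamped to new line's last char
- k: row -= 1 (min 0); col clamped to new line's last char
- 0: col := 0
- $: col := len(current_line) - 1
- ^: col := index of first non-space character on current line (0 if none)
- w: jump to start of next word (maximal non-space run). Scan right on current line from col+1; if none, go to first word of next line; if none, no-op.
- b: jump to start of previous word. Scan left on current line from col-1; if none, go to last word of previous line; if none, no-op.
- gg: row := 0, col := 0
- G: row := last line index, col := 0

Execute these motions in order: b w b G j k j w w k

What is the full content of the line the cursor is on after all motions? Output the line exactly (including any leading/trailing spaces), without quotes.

Answer: cyan grey dog

Derivation:
After 1 (b): row=0 col=0 char='p'
After 2 (w): row=0 col=5 char='t'
After 3 (b): row=0 col=0 char='p'
After 4 (G): row=3 col=0 char='g'
After 5 (j): row=3 col=0 char='g'
After 6 (k): row=2 col=0 char='c'
After 7 (j): row=3 col=0 char='g'
After 8 (w): row=3 col=5 char='s'
After 9 (w): row=3 col=9 char='s'
After 10 (k): row=2 col=9 char='_'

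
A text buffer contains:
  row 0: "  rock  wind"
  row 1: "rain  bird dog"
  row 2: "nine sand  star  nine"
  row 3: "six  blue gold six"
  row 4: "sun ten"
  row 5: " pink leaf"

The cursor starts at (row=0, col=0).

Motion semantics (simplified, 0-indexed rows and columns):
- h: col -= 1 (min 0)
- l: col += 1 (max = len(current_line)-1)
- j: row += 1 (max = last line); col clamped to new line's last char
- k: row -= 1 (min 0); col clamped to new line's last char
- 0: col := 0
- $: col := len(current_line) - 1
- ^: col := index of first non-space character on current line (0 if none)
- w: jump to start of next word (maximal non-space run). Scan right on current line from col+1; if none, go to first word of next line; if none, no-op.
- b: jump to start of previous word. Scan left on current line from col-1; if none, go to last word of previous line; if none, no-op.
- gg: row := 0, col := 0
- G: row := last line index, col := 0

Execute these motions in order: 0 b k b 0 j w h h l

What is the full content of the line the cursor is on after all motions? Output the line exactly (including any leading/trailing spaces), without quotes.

After 1 (0): row=0 col=0 char='_'
After 2 (b): row=0 col=0 char='_'
After 3 (k): row=0 col=0 char='_'
After 4 (b): row=0 col=0 char='_'
After 5 (0): row=0 col=0 char='_'
After 6 (j): row=1 col=0 char='r'
After 7 (w): row=1 col=6 char='b'
After 8 (h): row=1 col=5 char='_'
After 9 (h): row=1 col=4 char='_'
After 10 (l): row=1 col=5 char='_'

Answer: rain  bird dog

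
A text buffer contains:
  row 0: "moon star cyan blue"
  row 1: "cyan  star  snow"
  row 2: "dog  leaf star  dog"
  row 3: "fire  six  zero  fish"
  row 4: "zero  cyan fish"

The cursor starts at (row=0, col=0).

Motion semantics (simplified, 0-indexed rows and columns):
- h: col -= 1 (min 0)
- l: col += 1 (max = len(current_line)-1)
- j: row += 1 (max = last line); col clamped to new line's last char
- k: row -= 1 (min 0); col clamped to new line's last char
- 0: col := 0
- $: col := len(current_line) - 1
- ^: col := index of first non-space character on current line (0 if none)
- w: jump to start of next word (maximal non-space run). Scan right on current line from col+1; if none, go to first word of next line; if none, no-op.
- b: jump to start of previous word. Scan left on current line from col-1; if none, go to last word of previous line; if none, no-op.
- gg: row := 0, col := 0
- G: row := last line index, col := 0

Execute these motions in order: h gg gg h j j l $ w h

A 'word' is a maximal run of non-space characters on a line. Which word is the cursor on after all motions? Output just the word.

Answer: fire

Derivation:
After 1 (h): row=0 col=0 char='m'
After 2 (gg): row=0 col=0 char='m'
After 3 (gg): row=0 col=0 char='m'
After 4 (h): row=0 col=0 char='m'
After 5 (j): row=1 col=0 char='c'
After 6 (j): row=2 col=0 char='d'
After 7 (l): row=2 col=1 char='o'
After 8 ($): row=2 col=18 char='g'
After 9 (w): row=3 col=0 char='f'
After 10 (h): row=3 col=0 char='f'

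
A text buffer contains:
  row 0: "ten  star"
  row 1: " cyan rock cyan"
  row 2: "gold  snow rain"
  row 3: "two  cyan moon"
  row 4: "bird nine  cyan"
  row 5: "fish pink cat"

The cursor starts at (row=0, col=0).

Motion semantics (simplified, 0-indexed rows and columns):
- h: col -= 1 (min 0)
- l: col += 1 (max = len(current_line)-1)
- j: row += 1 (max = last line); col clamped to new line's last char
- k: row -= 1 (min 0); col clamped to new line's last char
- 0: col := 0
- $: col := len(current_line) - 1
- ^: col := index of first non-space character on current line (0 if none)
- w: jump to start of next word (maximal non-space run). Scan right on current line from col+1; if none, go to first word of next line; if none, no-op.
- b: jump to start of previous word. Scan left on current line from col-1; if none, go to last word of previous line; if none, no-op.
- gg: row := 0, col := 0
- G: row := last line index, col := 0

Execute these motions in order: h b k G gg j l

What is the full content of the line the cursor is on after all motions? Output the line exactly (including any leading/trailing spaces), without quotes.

After 1 (h): row=0 col=0 char='t'
After 2 (b): row=0 col=0 char='t'
After 3 (k): row=0 col=0 char='t'
After 4 (G): row=5 col=0 char='f'
After 5 (gg): row=0 col=0 char='t'
After 6 (j): row=1 col=0 char='_'
After 7 (l): row=1 col=1 char='c'

Answer:  cyan rock cyan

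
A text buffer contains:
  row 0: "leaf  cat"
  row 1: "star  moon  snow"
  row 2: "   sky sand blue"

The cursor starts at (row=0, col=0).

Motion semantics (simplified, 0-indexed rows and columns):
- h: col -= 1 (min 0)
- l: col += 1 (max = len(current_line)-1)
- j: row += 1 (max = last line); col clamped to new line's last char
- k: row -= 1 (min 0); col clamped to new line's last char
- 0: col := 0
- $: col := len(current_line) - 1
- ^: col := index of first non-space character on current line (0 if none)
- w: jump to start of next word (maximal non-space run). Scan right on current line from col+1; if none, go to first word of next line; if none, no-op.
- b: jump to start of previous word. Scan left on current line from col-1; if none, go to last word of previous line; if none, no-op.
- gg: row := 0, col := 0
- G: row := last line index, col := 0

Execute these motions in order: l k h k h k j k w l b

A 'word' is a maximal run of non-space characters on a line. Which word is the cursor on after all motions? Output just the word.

After 1 (l): row=0 col=1 char='e'
After 2 (k): row=0 col=1 char='e'
After 3 (h): row=0 col=0 char='l'
After 4 (k): row=0 col=0 char='l'
After 5 (h): row=0 col=0 char='l'
After 6 (k): row=0 col=0 char='l'
After 7 (j): row=1 col=0 char='s'
After 8 (k): row=0 col=0 char='l'
After 9 (w): row=0 col=6 char='c'
After 10 (l): row=0 col=7 char='a'
After 11 (b): row=0 col=6 char='c'

Answer: cat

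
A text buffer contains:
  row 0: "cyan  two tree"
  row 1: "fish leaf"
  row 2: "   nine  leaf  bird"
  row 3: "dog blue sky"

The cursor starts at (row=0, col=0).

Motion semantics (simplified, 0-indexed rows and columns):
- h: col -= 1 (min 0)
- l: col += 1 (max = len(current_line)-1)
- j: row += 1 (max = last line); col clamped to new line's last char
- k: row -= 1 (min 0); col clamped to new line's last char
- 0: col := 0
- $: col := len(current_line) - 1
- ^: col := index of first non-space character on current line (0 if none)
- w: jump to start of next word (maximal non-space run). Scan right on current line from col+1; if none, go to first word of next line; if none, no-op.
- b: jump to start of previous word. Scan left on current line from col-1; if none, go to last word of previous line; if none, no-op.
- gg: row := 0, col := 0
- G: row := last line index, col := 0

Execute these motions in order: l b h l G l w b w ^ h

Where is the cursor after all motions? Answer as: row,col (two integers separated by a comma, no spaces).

After 1 (l): row=0 col=1 char='y'
After 2 (b): row=0 col=0 char='c'
After 3 (h): row=0 col=0 char='c'
After 4 (l): row=0 col=1 char='y'
After 5 (G): row=3 col=0 char='d'
After 6 (l): row=3 col=1 char='o'
After 7 (w): row=3 col=4 char='b'
After 8 (b): row=3 col=0 char='d'
After 9 (w): row=3 col=4 char='b'
After 10 (^): row=3 col=0 char='d'
After 11 (h): row=3 col=0 char='d'

Answer: 3,0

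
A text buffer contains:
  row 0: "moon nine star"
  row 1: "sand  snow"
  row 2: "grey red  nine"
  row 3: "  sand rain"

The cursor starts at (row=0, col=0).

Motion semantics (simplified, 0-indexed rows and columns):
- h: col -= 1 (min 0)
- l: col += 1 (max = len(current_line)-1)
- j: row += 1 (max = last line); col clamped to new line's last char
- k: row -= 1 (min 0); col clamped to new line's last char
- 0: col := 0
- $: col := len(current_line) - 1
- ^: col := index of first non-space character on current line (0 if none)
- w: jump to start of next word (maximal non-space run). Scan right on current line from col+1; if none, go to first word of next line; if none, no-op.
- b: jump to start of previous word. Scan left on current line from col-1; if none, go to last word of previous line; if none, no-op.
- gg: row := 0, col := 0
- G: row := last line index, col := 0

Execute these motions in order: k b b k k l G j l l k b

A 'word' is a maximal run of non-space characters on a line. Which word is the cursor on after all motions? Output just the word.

After 1 (k): row=0 col=0 char='m'
After 2 (b): row=0 col=0 char='m'
After 3 (b): row=0 col=0 char='m'
After 4 (k): row=0 col=0 char='m'
After 5 (k): row=0 col=0 char='m'
After 6 (l): row=0 col=1 char='o'
After 7 (G): row=3 col=0 char='_'
After 8 (j): row=3 col=0 char='_'
After 9 (l): row=3 col=1 char='_'
After 10 (l): row=3 col=2 char='s'
After 11 (k): row=2 col=2 char='e'
After 12 (b): row=2 col=0 char='g'

Answer: grey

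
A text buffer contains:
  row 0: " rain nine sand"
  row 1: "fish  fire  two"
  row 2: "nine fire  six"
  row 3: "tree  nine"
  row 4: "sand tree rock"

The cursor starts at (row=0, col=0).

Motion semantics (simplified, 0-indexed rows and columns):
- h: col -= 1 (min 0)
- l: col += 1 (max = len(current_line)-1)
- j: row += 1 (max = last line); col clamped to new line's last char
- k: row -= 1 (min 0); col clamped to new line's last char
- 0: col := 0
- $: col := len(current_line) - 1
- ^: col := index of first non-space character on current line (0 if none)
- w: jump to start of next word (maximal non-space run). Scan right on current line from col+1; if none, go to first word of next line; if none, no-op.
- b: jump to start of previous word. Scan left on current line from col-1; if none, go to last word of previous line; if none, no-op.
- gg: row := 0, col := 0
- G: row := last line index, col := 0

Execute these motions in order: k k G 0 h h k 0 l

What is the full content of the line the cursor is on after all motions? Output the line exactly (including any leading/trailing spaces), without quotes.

Answer: tree  nine

Derivation:
After 1 (k): row=0 col=0 char='_'
After 2 (k): row=0 col=0 char='_'
After 3 (G): row=4 col=0 char='s'
After 4 (0): row=4 col=0 char='s'
After 5 (h): row=4 col=0 char='s'
After 6 (h): row=4 col=0 char='s'
After 7 (k): row=3 col=0 char='t'
After 8 (0): row=3 col=0 char='t'
After 9 (l): row=3 col=1 char='r'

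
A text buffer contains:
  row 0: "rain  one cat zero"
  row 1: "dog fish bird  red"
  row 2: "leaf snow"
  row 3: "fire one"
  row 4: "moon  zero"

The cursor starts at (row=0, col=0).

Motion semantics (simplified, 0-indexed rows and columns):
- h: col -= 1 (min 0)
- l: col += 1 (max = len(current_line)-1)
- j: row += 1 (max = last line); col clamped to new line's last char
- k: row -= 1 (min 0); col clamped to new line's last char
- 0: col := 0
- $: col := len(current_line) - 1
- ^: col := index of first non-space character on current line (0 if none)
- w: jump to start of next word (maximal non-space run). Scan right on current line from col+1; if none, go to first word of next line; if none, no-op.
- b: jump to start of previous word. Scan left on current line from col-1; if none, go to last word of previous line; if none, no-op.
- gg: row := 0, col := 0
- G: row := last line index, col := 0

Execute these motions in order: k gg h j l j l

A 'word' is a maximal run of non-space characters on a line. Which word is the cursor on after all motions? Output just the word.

Answer: leaf

Derivation:
After 1 (k): row=0 col=0 char='r'
After 2 (gg): row=0 col=0 char='r'
After 3 (h): row=0 col=0 char='r'
After 4 (j): row=1 col=0 char='d'
After 5 (l): row=1 col=1 char='o'
After 6 (j): row=2 col=1 char='e'
After 7 (l): row=2 col=2 char='a'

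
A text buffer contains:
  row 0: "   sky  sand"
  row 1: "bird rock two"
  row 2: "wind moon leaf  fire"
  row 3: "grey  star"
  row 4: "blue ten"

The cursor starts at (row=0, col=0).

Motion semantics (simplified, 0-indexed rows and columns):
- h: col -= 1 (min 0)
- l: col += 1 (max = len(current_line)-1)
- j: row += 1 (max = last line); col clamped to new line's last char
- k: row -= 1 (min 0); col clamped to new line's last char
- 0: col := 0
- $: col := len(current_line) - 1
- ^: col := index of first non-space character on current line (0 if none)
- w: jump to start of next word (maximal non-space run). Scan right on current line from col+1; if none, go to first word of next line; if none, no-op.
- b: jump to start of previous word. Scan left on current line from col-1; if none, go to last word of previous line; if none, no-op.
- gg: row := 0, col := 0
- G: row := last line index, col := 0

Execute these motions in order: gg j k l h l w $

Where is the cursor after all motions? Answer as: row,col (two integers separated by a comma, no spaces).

After 1 (gg): row=0 col=0 char='_'
After 2 (j): row=1 col=0 char='b'
After 3 (k): row=0 col=0 char='_'
After 4 (l): row=0 col=1 char='_'
After 5 (h): row=0 col=0 char='_'
After 6 (l): row=0 col=1 char='_'
After 7 (w): row=0 col=3 char='s'
After 8 ($): row=0 col=11 char='d'

Answer: 0,11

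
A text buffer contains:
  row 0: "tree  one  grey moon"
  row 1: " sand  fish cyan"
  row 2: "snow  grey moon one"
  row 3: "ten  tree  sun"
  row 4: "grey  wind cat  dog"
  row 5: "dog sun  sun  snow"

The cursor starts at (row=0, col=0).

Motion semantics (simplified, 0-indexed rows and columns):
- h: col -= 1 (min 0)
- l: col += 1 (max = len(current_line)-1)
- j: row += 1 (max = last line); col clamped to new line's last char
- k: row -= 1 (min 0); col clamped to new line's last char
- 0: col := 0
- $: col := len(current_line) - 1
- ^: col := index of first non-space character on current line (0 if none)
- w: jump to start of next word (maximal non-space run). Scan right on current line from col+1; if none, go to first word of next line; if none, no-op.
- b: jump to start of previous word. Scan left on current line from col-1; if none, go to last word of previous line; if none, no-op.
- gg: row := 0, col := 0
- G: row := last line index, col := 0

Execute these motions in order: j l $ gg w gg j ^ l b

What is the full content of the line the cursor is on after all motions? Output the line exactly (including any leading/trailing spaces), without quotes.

Answer:  sand  fish cyan

Derivation:
After 1 (j): row=1 col=0 char='_'
After 2 (l): row=1 col=1 char='s'
After 3 ($): row=1 col=15 char='n'
After 4 (gg): row=0 col=0 char='t'
After 5 (w): row=0 col=6 char='o'
After 6 (gg): row=0 col=0 char='t'
After 7 (j): row=1 col=0 char='_'
After 8 (^): row=1 col=1 char='s'
After 9 (l): row=1 col=2 char='a'
After 10 (b): row=1 col=1 char='s'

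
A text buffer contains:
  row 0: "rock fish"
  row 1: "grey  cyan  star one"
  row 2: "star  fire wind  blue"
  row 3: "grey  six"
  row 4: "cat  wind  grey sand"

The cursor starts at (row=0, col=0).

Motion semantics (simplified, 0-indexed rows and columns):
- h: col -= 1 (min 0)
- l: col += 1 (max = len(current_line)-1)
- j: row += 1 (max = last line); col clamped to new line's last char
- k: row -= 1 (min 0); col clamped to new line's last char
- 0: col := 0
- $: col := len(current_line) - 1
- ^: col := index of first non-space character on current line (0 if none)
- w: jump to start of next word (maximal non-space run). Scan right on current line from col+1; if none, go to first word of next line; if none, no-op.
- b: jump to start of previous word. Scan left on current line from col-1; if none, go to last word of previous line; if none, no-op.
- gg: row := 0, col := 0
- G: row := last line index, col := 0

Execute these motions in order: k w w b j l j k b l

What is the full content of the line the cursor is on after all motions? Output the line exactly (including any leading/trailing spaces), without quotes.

After 1 (k): row=0 col=0 char='r'
After 2 (w): row=0 col=5 char='f'
After 3 (w): row=1 col=0 char='g'
After 4 (b): row=0 col=5 char='f'
After 5 (j): row=1 col=5 char='_'
After 6 (l): row=1 col=6 char='c'
After 7 (j): row=2 col=6 char='f'
After 8 (k): row=1 col=6 char='c'
After 9 (b): row=1 col=0 char='g'
After 10 (l): row=1 col=1 char='r'

Answer: grey  cyan  star one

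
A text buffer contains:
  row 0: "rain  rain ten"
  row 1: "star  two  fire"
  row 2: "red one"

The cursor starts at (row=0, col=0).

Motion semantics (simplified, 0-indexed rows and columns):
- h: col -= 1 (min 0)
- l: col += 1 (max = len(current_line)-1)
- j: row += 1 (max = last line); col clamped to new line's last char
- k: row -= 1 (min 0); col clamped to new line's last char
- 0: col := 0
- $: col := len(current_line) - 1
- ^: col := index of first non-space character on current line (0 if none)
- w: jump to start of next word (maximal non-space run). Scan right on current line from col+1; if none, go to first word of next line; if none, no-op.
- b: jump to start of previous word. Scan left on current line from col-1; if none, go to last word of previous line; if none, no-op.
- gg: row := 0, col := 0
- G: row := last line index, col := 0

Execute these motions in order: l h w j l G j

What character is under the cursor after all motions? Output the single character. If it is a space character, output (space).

Answer: r

Derivation:
After 1 (l): row=0 col=1 char='a'
After 2 (h): row=0 col=0 char='r'
After 3 (w): row=0 col=6 char='r'
After 4 (j): row=1 col=6 char='t'
After 5 (l): row=1 col=7 char='w'
After 6 (G): row=2 col=0 char='r'
After 7 (j): row=2 col=0 char='r'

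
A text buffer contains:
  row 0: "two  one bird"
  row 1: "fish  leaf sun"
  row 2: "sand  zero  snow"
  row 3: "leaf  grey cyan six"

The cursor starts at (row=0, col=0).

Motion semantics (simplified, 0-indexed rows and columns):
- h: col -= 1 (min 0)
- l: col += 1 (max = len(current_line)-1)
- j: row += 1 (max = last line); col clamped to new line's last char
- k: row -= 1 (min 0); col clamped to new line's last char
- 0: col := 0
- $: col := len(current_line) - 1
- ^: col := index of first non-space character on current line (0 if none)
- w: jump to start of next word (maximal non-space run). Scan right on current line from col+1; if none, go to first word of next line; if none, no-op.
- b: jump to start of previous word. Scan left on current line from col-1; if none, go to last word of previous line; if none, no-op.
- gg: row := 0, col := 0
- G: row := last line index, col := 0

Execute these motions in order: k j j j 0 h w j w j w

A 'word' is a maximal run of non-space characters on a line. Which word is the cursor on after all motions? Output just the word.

Answer: six

Derivation:
After 1 (k): row=0 col=0 char='t'
After 2 (j): row=1 col=0 char='f'
After 3 (j): row=2 col=0 char='s'
After 4 (j): row=3 col=0 char='l'
After 5 (0): row=3 col=0 char='l'
After 6 (h): row=3 col=0 char='l'
After 7 (w): row=3 col=6 char='g'
After 8 (j): row=3 col=6 char='g'
After 9 (w): row=3 col=11 char='c'
After 10 (j): row=3 col=11 char='c'
After 11 (w): row=3 col=16 char='s'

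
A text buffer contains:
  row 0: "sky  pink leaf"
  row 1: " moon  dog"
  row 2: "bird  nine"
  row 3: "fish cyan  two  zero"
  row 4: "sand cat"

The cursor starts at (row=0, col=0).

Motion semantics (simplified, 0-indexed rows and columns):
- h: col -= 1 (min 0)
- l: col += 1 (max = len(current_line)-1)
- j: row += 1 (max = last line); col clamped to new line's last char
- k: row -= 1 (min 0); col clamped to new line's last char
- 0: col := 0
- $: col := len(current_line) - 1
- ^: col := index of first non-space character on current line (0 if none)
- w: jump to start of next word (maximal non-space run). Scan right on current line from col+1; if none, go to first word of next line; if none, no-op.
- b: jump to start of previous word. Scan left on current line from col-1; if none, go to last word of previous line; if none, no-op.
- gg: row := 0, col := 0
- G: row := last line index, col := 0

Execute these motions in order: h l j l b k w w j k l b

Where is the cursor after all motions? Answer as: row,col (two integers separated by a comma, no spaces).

After 1 (h): row=0 col=0 char='s'
After 2 (l): row=0 col=1 char='k'
After 3 (j): row=1 col=1 char='m'
After 4 (l): row=1 col=2 char='o'
After 5 (b): row=1 col=1 char='m'
After 6 (k): row=0 col=1 char='k'
After 7 (w): row=0 col=5 char='p'
After 8 (w): row=0 col=10 char='l'
After 9 (j): row=1 col=9 char='g'
After 10 (k): row=0 col=9 char='_'
After 11 (l): row=0 col=10 char='l'
After 12 (b): row=0 col=5 char='p'

Answer: 0,5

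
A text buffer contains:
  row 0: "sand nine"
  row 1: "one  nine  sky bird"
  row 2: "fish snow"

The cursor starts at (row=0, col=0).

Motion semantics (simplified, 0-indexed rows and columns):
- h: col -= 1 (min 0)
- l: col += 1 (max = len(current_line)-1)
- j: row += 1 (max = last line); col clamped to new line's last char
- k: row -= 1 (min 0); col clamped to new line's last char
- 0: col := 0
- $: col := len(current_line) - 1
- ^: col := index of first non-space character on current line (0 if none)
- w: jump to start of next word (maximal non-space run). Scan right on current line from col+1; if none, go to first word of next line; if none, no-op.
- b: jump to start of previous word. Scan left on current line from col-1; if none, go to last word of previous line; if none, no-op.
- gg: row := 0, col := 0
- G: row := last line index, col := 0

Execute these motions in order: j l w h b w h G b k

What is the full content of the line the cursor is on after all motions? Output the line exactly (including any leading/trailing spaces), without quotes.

After 1 (j): row=1 col=0 char='o'
After 2 (l): row=1 col=1 char='n'
After 3 (w): row=1 col=5 char='n'
After 4 (h): row=1 col=4 char='_'
After 5 (b): row=1 col=0 char='o'
After 6 (w): row=1 col=5 char='n'
After 7 (h): row=1 col=4 char='_'
After 8 (G): row=2 col=0 char='f'
After 9 (b): row=1 col=15 char='b'
After 10 (k): row=0 col=8 char='e'

Answer: sand nine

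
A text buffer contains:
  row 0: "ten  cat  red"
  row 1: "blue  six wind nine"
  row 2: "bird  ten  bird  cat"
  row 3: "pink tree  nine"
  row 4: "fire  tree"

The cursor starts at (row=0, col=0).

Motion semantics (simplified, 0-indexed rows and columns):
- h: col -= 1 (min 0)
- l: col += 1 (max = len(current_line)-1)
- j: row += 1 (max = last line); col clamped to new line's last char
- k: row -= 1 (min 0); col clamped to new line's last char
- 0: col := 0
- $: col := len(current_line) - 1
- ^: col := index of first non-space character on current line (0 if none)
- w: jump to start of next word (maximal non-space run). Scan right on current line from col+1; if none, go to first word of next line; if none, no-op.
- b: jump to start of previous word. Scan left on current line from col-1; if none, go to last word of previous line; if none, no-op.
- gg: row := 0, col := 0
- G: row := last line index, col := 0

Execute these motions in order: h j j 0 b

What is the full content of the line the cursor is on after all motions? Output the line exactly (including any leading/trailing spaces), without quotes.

After 1 (h): row=0 col=0 char='t'
After 2 (j): row=1 col=0 char='b'
After 3 (j): row=2 col=0 char='b'
After 4 (0): row=2 col=0 char='b'
After 5 (b): row=1 col=15 char='n'

Answer: blue  six wind nine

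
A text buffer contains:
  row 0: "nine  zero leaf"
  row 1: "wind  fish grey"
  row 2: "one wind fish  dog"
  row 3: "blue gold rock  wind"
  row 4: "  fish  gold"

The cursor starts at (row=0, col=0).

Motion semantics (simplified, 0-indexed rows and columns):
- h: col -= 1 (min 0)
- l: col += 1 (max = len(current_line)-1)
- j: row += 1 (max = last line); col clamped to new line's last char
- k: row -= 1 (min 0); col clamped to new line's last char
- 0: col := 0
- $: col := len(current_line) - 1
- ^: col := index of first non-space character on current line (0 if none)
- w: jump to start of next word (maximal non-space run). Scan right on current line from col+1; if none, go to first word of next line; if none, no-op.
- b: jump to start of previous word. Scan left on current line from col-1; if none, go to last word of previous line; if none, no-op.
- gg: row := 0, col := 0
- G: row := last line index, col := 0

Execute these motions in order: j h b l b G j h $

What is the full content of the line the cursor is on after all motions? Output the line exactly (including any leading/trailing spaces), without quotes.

After 1 (j): row=1 col=0 char='w'
After 2 (h): row=1 col=0 char='w'
After 3 (b): row=0 col=11 char='l'
After 4 (l): row=0 col=12 char='e'
After 5 (b): row=0 col=11 char='l'
After 6 (G): row=4 col=0 char='_'
After 7 (j): row=4 col=0 char='_'
After 8 (h): row=4 col=0 char='_'
After 9 ($): row=4 col=11 char='d'

Answer:   fish  gold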